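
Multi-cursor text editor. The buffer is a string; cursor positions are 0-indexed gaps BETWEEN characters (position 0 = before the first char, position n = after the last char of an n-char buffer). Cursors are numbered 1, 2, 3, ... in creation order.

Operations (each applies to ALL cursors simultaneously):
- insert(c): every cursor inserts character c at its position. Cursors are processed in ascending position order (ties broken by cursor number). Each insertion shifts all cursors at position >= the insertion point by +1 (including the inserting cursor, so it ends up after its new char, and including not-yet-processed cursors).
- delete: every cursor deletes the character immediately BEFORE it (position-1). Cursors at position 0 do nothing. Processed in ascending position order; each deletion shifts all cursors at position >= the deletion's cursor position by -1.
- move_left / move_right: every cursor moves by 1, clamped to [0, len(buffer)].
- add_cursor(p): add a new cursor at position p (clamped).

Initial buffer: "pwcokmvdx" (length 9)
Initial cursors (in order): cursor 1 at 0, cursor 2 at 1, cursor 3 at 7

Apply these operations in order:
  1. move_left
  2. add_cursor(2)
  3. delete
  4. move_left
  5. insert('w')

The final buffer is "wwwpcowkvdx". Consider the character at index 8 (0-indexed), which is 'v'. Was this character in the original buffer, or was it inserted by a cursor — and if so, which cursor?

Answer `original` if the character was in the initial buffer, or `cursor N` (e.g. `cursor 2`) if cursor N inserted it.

After op 1 (move_left): buffer="pwcokmvdx" (len 9), cursors c1@0 c2@0 c3@6, authorship .........
After op 2 (add_cursor(2)): buffer="pwcokmvdx" (len 9), cursors c1@0 c2@0 c4@2 c3@6, authorship .........
After op 3 (delete): buffer="pcokvdx" (len 7), cursors c1@0 c2@0 c4@1 c3@4, authorship .......
After op 4 (move_left): buffer="pcokvdx" (len 7), cursors c1@0 c2@0 c4@0 c3@3, authorship .......
After op 5 (insert('w')): buffer="wwwpcowkvdx" (len 11), cursors c1@3 c2@3 c4@3 c3@7, authorship 124...3....
Authorship (.=original, N=cursor N): 1 2 4 . . . 3 . . . .
Index 8: author = original

Answer: original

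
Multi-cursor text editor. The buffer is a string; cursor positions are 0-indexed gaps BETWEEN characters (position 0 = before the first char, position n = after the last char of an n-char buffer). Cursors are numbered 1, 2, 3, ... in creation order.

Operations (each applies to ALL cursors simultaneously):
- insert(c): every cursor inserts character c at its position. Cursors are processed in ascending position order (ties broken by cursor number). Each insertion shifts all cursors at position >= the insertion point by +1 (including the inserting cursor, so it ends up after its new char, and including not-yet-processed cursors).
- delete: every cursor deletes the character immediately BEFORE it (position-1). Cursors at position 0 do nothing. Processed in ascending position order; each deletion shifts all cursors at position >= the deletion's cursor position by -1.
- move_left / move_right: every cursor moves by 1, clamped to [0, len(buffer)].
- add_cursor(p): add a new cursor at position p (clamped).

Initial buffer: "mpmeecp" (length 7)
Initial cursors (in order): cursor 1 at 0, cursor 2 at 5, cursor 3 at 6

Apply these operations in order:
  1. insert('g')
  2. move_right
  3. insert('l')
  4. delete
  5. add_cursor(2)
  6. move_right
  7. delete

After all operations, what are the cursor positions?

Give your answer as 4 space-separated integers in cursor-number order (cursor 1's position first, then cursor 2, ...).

After op 1 (insert('g')): buffer="gmpmeegcgp" (len 10), cursors c1@1 c2@7 c3@9, authorship 1.....2.3.
After op 2 (move_right): buffer="gmpmeegcgp" (len 10), cursors c1@2 c2@8 c3@10, authorship 1.....2.3.
After op 3 (insert('l')): buffer="gmlpmeegclgpl" (len 13), cursors c1@3 c2@10 c3@13, authorship 1.1....2.23.3
After op 4 (delete): buffer="gmpmeegcgp" (len 10), cursors c1@2 c2@8 c3@10, authorship 1.....2.3.
After op 5 (add_cursor(2)): buffer="gmpmeegcgp" (len 10), cursors c1@2 c4@2 c2@8 c3@10, authorship 1.....2.3.
After op 6 (move_right): buffer="gmpmeegcgp" (len 10), cursors c1@3 c4@3 c2@9 c3@10, authorship 1.....2.3.
After op 7 (delete): buffer="gmeegc" (len 6), cursors c1@1 c4@1 c2@6 c3@6, authorship 1...2.

Answer: 1 6 6 1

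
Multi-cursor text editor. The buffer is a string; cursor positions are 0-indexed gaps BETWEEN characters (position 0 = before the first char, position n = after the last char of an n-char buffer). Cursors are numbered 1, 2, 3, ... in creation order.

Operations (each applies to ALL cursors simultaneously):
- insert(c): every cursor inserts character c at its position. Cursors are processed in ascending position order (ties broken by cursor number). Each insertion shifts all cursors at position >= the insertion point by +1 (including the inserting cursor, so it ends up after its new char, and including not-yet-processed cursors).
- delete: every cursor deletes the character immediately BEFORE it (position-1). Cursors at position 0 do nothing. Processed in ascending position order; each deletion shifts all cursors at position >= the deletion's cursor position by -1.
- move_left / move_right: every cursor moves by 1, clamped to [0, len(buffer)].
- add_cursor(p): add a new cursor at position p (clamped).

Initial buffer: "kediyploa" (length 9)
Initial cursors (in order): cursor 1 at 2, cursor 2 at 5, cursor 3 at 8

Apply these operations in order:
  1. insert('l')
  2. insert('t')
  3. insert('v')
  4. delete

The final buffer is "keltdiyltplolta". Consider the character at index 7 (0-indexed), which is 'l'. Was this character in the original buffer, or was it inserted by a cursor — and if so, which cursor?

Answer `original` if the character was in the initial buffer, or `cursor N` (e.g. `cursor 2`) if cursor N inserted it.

After op 1 (insert('l')): buffer="keldiylplola" (len 12), cursors c1@3 c2@7 c3@11, authorship ..1...2...3.
After op 2 (insert('t')): buffer="keltdiyltplolta" (len 15), cursors c1@4 c2@9 c3@14, authorship ..11...22...33.
After op 3 (insert('v')): buffer="keltvdiyltvploltva" (len 18), cursors c1@5 c2@11 c3@17, authorship ..111...222...333.
After op 4 (delete): buffer="keltdiyltplolta" (len 15), cursors c1@4 c2@9 c3@14, authorship ..11...22...33.
Authorship (.=original, N=cursor N): . . 1 1 . . . 2 2 . . . 3 3 .
Index 7: author = 2

Answer: cursor 2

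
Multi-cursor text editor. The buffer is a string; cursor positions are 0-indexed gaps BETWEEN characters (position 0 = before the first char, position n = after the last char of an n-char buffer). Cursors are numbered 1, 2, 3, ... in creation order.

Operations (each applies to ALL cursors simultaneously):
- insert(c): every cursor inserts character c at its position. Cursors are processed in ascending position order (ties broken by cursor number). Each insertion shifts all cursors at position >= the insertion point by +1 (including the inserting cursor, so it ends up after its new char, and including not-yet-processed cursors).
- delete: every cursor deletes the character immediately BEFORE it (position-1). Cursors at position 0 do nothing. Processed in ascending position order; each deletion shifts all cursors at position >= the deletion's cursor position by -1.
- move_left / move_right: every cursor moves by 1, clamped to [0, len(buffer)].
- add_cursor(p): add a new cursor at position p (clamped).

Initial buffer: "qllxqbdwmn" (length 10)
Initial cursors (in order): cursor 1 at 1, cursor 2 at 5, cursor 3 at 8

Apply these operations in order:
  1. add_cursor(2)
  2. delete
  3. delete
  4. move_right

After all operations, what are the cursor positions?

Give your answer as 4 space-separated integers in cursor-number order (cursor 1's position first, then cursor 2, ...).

After op 1 (add_cursor(2)): buffer="qllxqbdwmn" (len 10), cursors c1@1 c4@2 c2@5 c3@8, authorship ..........
After op 2 (delete): buffer="lxbdmn" (len 6), cursors c1@0 c4@0 c2@2 c3@4, authorship ......
After op 3 (delete): buffer="lbmn" (len 4), cursors c1@0 c4@0 c2@1 c3@2, authorship ....
After op 4 (move_right): buffer="lbmn" (len 4), cursors c1@1 c4@1 c2@2 c3@3, authorship ....

Answer: 1 2 3 1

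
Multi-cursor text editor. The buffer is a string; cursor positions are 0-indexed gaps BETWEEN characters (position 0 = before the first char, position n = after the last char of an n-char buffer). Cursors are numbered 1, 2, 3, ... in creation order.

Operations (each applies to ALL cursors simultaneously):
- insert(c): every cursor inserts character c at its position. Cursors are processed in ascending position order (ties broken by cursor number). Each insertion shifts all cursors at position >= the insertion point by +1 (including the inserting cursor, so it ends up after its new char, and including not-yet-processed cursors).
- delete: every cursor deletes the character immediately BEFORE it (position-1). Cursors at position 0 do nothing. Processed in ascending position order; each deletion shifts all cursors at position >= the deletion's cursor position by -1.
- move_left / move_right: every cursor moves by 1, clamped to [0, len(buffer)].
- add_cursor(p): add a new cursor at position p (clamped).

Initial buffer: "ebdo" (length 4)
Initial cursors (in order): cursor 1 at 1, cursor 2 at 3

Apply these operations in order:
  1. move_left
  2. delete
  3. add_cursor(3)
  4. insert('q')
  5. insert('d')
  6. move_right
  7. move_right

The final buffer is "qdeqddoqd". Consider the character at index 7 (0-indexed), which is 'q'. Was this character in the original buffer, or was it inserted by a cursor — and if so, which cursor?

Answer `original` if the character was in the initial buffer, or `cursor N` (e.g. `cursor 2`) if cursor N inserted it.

Answer: cursor 3

Derivation:
After op 1 (move_left): buffer="ebdo" (len 4), cursors c1@0 c2@2, authorship ....
After op 2 (delete): buffer="edo" (len 3), cursors c1@0 c2@1, authorship ...
After op 3 (add_cursor(3)): buffer="edo" (len 3), cursors c1@0 c2@1 c3@3, authorship ...
After op 4 (insert('q')): buffer="qeqdoq" (len 6), cursors c1@1 c2@3 c3@6, authorship 1.2..3
After op 5 (insert('d')): buffer="qdeqddoqd" (len 9), cursors c1@2 c2@5 c3@9, authorship 11.22..33
After op 6 (move_right): buffer="qdeqddoqd" (len 9), cursors c1@3 c2@6 c3@9, authorship 11.22..33
After op 7 (move_right): buffer="qdeqddoqd" (len 9), cursors c1@4 c2@7 c3@9, authorship 11.22..33
Authorship (.=original, N=cursor N): 1 1 . 2 2 . . 3 3
Index 7: author = 3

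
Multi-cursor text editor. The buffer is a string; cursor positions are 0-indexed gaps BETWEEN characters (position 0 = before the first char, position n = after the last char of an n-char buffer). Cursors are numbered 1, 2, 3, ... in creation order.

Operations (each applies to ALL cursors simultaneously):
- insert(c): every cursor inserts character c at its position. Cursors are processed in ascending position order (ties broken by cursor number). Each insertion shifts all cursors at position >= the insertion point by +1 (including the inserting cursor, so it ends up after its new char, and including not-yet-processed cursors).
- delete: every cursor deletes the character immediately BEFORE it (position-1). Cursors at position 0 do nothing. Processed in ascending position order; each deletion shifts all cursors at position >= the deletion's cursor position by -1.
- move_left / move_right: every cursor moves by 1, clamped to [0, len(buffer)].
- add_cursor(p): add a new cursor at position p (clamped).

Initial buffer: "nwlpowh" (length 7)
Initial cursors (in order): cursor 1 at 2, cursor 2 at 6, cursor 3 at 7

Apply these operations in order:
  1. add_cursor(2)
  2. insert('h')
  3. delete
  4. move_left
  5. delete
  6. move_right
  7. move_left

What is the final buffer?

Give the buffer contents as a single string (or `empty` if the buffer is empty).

Answer: wlph

Derivation:
After op 1 (add_cursor(2)): buffer="nwlpowh" (len 7), cursors c1@2 c4@2 c2@6 c3@7, authorship .......
After op 2 (insert('h')): buffer="nwhhlpowhhh" (len 11), cursors c1@4 c4@4 c2@9 c3@11, authorship ..14....2.3
After op 3 (delete): buffer="nwlpowh" (len 7), cursors c1@2 c4@2 c2@6 c3@7, authorship .......
After op 4 (move_left): buffer="nwlpowh" (len 7), cursors c1@1 c4@1 c2@5 c3@6, authorship .......
After op 5 (delete): buffer="wlph" (len 4), cursors c1@0 c4@0 c2@3 c3@3, authorship ....
After op 6 (move_right): buffer="wlph" (len 4), cursors c1@1 c4@1 c2@4 c3@4, authorship ....
After op 7 (move_left): buffer="wlph" (len 4), cursors c1@0 c4@0 c2@3 c3@3, authorship ....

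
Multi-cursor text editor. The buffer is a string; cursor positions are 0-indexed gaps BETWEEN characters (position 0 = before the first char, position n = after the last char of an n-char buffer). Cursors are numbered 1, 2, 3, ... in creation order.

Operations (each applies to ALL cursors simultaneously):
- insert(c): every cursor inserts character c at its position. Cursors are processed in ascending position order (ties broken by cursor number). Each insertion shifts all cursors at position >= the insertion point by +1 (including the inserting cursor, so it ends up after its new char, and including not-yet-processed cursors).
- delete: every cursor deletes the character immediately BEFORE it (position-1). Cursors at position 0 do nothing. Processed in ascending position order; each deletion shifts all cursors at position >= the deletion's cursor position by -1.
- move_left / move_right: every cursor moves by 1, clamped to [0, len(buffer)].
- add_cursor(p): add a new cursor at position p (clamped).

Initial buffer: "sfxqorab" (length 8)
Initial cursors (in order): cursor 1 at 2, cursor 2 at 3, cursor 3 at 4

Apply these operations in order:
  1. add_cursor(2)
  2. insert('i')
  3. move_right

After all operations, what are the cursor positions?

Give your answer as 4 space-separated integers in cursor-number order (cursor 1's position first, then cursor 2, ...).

Answer: 5 7 9 5

Derivation:
After op 1 (add_cursor(2)): buffer="sfxqorab" (len 8), cursors c1@2 c4@2 c2@3 c3@4, authorship ........
After op 2 (insert('i')): buffer="sfiixiqiorab" (len 12), cursors c1@4 c4@4 c2@6 c3@8, authorship ..14.2.3....
After op 3 (move_right): buffer="sfiixiqiorab" (len 12), cursors c1@5 c4@5 c2@7 c3@9, authorship ..14.2.3....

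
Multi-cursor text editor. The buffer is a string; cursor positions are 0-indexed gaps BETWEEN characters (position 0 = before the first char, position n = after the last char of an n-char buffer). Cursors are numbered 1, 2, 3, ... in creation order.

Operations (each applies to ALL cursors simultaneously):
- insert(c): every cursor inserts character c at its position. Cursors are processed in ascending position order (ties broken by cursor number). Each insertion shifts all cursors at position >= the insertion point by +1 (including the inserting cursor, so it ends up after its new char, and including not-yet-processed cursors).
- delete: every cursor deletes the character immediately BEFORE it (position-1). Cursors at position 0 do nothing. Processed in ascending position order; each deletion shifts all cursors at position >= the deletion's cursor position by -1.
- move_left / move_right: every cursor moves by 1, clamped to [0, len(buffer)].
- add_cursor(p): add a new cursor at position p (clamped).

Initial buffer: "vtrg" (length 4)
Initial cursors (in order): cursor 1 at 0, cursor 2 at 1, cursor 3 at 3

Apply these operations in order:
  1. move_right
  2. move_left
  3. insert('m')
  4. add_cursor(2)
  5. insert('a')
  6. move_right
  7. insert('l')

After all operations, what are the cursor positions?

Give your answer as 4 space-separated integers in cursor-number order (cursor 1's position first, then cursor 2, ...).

After op 1 (move_right): buffer="vtrg" (len 4), cursors c1@1 c2@2 c3@4, authorship ....
After op 2 (move_left): buffer="vtrg" (len 4), cursors c1@0 c2@1 c3@3, authorship ....
After op 3 (insert('m')): buffer="mvmtrmg" (len 7), cursors c1@1 c2@3 c3@6, authorship 1.2..3.
After op 4 (add_cursor(2)): buffer="mvmtrmg" (len 7), cursors c1@1 c4@2 c2@3 c3@6, authorship 1.2..3.
After op 5 (insert('a')): buffer="mavamatrmag" (len 11), cursors c1@2 c4@4 c2@6 c3@10, authorship 11.422..33.
After op 6 (move_right): buffer="mavamatrmag" (len 11), cursors c1@3 c4@5 c2@7 c3@11, authorship 11.422..33.
After op 7 (insert('l')): buffer="mavlamlatlrmagl" (len 15), cursors c1@4 c4@7 c2@10 c3@15, authorship 11.14242.2.33.3

Answer: 4 10 15 7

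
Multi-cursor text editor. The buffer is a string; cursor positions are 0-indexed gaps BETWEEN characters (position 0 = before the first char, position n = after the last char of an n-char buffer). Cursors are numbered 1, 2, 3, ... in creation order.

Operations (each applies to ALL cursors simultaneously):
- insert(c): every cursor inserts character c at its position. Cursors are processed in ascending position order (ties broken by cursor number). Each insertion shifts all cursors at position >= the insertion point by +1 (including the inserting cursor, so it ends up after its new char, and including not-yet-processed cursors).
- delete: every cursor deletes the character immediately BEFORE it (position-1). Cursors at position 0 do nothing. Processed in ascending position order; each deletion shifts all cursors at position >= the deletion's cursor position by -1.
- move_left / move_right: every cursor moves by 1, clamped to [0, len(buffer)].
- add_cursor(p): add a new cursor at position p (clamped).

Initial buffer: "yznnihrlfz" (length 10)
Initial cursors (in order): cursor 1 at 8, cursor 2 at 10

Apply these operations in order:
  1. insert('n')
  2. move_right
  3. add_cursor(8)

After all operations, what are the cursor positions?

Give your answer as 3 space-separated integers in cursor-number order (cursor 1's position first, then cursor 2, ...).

After op 1 (insert('n')): buffer="yznnihrlnfzn" (len 12), cursors c1@9 c2@12, authorship ........1..2
After op 2 (move_right): buffer="yznnihrlnfzn" (len 12), cursors c1@10 c2@12, authorship ........1..2
After op 3 (add_cursor(8)): buffer="yznnihrlnfzn" (len 12), cursors c3@8 c1@10 c2@12, authorship ........1..2

Answer: 10 12 8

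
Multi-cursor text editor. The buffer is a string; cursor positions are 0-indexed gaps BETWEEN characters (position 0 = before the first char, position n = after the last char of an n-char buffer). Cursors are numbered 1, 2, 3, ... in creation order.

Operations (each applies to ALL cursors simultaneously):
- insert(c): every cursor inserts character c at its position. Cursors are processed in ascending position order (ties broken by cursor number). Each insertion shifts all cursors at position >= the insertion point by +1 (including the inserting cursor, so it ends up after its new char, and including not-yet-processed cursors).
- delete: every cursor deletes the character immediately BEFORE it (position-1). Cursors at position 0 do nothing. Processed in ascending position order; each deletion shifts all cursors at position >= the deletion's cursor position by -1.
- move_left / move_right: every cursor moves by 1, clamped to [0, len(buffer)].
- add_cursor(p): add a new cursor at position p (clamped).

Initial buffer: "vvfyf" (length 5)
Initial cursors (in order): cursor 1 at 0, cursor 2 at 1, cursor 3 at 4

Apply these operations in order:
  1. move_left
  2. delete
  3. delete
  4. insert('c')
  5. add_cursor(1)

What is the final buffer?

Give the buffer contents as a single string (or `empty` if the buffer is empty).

Answer: ccvcyf

Derivation:
After op 1 (move_left): buffer="vvfyf" (len 5), cursors c1@0 c2@0 c3@3, authorship .....
After op 2 (delete): buffer="vvyf" (len 4), cursors c1@0 c2@0 c3@2, authorship ....
After op 3 (delete): buffer="vyf" (len 3), cursors c1@0 c2@0 c3@1, authorship ...
After op 4 (insert('c')): buffer="ccvcyf" (len 6), cursors c1@2 c2@2 c3@4, authorship 12.3..
After op 5 (add_cursor(1)): buffer="ccvcyf" (len 6), cursors c4@1 c1@2 c2@2 c3@4, authorship 12.3..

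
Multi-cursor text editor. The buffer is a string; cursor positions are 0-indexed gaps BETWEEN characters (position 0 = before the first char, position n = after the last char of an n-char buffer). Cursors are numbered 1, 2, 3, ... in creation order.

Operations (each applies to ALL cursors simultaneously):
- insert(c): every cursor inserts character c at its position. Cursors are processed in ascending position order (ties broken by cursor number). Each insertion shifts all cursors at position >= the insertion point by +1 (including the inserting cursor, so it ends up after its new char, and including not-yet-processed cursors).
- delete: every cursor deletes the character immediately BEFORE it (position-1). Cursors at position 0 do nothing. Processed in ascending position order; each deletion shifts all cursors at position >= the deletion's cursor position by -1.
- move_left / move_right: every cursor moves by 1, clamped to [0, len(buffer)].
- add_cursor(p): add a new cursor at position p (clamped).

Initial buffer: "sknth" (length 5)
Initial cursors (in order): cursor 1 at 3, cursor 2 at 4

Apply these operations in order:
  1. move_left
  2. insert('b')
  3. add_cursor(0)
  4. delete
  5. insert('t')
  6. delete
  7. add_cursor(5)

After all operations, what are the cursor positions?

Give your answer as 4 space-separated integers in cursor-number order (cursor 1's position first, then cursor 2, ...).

Answer: 2 3 0 5

Derivation:
After op 1 (move_left): buffer="sknth" (len 5), cursors c1@2 c2@3, authorship .....
After op 2 (insert('b')): buffer="skbnbth" (len 7), cursors c1@3 c2@5, authorship ..1.2..
After op 3 (add_cursor(0)): buffer="skbnbth" (len 7), cursors c3@0 c1@3 c2@5, authorship ..1.2..
After op 4 (delete): buffer="sknth" (len 5), cursors c3@0 c1@2 c2@3, authorship .....
After op 5 (insert('t')): buffer="tsktntth" (len 8), cursors c3@1 c1@4 c2@6, authorship 3..1.2..
After op 6 (delete): buffer="sknth" (len 5), cursors c3@0 c1@2 c2@3, authorship .....
After op 7 (add_cursor(5)): buffer="sknth" (len 5), cursors c3@0 c1@2 c2@3 c4@5, authorship .....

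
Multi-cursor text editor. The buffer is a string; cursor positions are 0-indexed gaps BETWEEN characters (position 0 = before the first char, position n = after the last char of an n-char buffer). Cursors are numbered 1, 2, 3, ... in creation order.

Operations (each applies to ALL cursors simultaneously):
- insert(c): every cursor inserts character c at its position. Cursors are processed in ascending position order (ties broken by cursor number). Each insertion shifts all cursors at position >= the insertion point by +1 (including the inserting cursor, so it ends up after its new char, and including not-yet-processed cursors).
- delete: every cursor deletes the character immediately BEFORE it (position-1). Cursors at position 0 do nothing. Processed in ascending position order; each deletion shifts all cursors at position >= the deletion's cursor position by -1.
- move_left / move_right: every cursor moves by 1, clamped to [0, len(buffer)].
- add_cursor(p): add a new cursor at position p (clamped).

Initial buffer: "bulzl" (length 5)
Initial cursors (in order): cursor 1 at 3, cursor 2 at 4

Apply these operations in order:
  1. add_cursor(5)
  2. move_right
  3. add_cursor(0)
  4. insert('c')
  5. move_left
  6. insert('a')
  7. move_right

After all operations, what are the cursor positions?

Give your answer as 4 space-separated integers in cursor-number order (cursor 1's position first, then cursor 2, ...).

After op 1 (add_cursor(5)): buffer="bulzl" (len 5), cursors c1@3 c2@4 c3@5, authorship .....
After op 2 (move_right): buffer="bulzl" (len 5), cursors c1@4 c2@5 c3@5, authorship .....
After op 3 (add_cursor(0)): buffer="bulzl" (len 5), cursors c4@0 c1@4 c2@5 c3@5, authorship .....
After op 4 (insert('c')): buffer="cbulzclcc" (len 9), cursors c4@1 c1@6 c2@9 c3@9, authorship 4....1.23
After op 5 (move_left): buffer="cbulzclcc" (len 9), cursors c4@0 c1@5 c2@8 c3@8, authorship 4....1.23
After op 6 (insert('a')): buffer="acbulzaclcaac" (len 13), cursors c4@1 c1@7 c2@12 c3@12, authorship 44....11.2233
After op 7 (move_right): buffer="acbulzaclcaac" (len 13), cursors c4@2 c1@8 c2@13 c3@13, authorship 44....11.2233

Answer: 8 13 13 2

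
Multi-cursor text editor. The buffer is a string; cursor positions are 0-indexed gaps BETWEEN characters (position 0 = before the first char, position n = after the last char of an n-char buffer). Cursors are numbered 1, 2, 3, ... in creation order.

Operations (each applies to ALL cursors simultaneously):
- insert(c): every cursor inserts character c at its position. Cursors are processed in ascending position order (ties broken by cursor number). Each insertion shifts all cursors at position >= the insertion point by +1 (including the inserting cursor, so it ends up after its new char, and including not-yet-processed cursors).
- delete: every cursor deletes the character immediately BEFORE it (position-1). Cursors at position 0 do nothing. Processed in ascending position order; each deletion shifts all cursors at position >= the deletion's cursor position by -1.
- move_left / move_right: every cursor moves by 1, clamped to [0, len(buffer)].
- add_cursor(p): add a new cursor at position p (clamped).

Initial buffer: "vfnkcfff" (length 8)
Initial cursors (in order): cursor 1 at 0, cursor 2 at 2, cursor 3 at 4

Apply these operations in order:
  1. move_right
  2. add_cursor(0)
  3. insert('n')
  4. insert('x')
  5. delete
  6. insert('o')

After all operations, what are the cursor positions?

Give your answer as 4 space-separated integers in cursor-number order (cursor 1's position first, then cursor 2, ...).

Answer: 5 9 13 2

Derivation:
After op 1 (move_right): buffer="vfnkcfff" (len 8), cursors c1@1 c2@3 c3@5, authorship ........
After op 2 (add_cursor(0)): buffer="vfnkcfff" (len 8), cursors c4@0 c1@1 c2@3 c3@5, authorship ........
After op 3 (insert('n')): buffer="nvnfnnkcnfff" (len 12), cursors c4@1 c1@3 c2@6 c3@9, authorship 4.1..2..3...
After op 4 (insert('x')): buffer="nxvnxfnnxkcnxfff" (len 16), cursors c4@2 c1@5 c2@9 c3@13, authorship 44.11..22..33...
After op 5 (delete): buffer="nvnfnnkcnfff" (len 12), cursors c4@1 c1@3 c2@6 c3@9, authorship 4.1..2..3...
After op 6 (insert('o')): buffer="novnofnnokcnofff" (len 16), cursors c4@2 c1@5 c2@9 c3@13, authorship 44.11..22..33...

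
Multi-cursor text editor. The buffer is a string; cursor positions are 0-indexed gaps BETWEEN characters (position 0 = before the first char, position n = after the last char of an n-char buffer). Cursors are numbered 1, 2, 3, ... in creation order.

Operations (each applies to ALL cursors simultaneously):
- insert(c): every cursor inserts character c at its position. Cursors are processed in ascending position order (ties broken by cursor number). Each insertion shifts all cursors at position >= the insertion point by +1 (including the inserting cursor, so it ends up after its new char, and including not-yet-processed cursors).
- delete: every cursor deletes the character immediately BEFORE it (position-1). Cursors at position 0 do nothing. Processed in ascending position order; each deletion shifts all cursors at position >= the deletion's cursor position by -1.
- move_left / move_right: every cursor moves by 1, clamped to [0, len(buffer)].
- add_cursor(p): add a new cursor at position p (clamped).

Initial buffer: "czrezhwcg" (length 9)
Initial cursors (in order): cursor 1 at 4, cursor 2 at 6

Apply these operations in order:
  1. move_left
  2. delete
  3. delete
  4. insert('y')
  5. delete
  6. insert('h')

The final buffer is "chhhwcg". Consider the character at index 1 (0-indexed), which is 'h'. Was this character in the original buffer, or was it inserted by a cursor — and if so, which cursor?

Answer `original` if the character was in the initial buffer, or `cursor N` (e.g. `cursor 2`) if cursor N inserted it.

After op 1 (move_left): buffer="czrezhwcg" (len 9), cursors c1@3 c2@5, authorship .........
After op 2 (delete): buffer="czehwcg" (len 7), cursors c1@2 c2@3, authorship .......
After op 3 (delete): buffer="chwcg" (len 5), cursors c1@1 c2@1, authorship .....
After op 4 (insert('y')): buffer="cyyhwcg" (len 7), cursors c1@3 c2@3, authorship .12....
After op 5 (delete): buffer="chwcg" (len 5), cursors c1@1 c2@1, authorship .....
After op 6 (insert('h')): buffer="chhhwcg" (len 7), cursors c1@3 c2@3, authorship .12....
Authorship (.=original, N=cursor N): . 1 2 . . . .
Index 1: author = 1

Answer: cursor 1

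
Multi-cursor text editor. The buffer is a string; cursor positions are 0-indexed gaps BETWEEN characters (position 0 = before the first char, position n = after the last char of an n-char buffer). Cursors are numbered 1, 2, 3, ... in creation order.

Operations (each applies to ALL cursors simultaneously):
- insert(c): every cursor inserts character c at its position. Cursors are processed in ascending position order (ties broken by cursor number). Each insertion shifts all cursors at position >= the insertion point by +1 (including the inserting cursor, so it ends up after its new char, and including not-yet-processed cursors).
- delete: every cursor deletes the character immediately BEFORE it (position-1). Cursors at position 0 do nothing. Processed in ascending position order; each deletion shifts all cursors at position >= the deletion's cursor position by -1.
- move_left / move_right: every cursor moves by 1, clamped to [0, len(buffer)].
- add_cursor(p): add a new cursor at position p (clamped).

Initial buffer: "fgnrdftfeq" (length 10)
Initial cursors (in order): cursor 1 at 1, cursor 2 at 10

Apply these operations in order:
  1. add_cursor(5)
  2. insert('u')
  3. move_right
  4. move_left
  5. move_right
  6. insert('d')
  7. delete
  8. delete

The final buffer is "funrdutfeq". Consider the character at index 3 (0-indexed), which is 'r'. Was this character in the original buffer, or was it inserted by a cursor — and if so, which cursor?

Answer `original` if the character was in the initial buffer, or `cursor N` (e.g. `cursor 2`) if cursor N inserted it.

After op 1 (add_cursor(5)): buffer="fgnrdftfeq" (len 10), cursors c1@1 c3@5 c2@10, authorship ..........
After op 2 (insert('u')): buffer="fugnrduftfequ" (len 13), cursors c1@2 c3@7 c2@13, authorship .1....3.....2
After op 3 (move_right): buffer="fugnrduftfequ" (len 13), cursors c1@3 c3@8 c2@13, authorship .1....3.....2
After op 4 (move_left): buffer="fugnrduftfequ" (len 13), cursors c1@2 c3@7 c2@12, authorship .1....3.....2
After op 5 (move_right): buffer="fugnrduftfequ" (len 13), cursors c1@3 c3@8 c2@13, authorship .1....3.....2
After op 6 (insert('d')): buffer="fugdnrdufdtfequd" (len 16), cursors c1@4 c3@10 c2@16, authorship .1.1...3.3....22
After op 7 (delete): buffer="fugnrduftfequ" (len 13), cursors c1@3 c3@8 c2@13, authorship .1....3.....2
After op 8 (delete): buffer="funrdutfeq" (len 10), cursors c1@2 c3@6 c2@10, authorship .1...3....
Authorship (.=original, N=cursor N): . 1 . . . 3 . . . .
Index 3: author = original

Answer: original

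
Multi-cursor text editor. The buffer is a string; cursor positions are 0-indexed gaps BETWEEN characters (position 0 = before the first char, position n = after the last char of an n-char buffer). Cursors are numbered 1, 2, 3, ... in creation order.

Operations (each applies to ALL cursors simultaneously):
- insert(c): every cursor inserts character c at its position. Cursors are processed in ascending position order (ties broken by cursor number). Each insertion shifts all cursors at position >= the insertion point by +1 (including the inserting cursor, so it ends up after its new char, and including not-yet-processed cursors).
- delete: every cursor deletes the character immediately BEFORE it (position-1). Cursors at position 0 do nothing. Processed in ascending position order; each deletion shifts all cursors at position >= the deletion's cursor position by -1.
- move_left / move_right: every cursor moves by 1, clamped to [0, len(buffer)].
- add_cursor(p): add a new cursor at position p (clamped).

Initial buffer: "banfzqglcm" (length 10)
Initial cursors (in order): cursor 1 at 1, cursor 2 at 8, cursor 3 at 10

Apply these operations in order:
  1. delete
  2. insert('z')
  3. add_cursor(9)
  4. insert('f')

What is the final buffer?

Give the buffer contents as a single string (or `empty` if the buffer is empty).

After op 1 (delete): buffer="anfzqgc" (len 7), cursors c1@0 c2@6 c3@7, authorship .......
After op 2 (insert('z')): buffer="zanfzqgzcz" (len 10), cursors c1@1 c2@8 c3@10, authorship 1......2.3
After op 3 (add_cursor(9)): buffer="zanfzqgzcz" (len 10), cursors c1@1 c2@8 c4@9 c3@10, authorship 1......2.3
After op 4 (insert('f')): buffer="zfanfzqgzfcfzf" (len 14), cursors c1@2 c2@10 c4@12 c3@14, authorship 11......22.433

Answer: zfanfzqgzfcfzf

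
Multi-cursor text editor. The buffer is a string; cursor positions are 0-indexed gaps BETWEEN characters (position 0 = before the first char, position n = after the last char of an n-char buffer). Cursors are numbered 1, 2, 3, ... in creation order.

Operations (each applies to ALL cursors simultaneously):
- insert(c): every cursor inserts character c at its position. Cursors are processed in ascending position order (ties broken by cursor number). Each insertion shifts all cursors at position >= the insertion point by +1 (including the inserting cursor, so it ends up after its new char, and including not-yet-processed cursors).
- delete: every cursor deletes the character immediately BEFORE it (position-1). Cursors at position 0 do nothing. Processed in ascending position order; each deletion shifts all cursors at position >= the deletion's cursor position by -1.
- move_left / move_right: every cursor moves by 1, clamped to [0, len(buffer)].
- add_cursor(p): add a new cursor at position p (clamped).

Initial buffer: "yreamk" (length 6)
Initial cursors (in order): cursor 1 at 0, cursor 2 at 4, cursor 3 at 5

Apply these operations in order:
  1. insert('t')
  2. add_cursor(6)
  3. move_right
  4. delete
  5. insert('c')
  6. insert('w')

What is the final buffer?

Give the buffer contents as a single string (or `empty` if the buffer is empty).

After op 1 (insert('t')): buffer="tyreatmtk" (len 9), cursors c1@1 c2@6 c3@8, authorship 1....2.3.
After op 2 (add_cursor(6)): buffer="tyreatmtk" (len 9), cursors c1@1 c2@6 c4@6 c3@8, authorship 1....2.3.
After op 3 (move_right): buffer="tyreatmtk" (len 9), cursors c1@2 c2@7 c4@7 c3@9, authorship 1....2.3.
After op 4 (delete): buffer="treat" (len 5), cursors c1@1 c2@4 c4@4 c3@5, authorship 1...3
After op 5 (insert('c')): buffer="tcreacctc" (len 9), cursors c1@2 c2@7 c4@7 c3@9, authorship 11...2433
After op 6 (insert('w')): buffer="tcwreaccwwtcw" (len 13), cursors c1@3 c2@10 c4@10 c3@13, authorship 111...2424333

Answer: tcwreaccwwtcw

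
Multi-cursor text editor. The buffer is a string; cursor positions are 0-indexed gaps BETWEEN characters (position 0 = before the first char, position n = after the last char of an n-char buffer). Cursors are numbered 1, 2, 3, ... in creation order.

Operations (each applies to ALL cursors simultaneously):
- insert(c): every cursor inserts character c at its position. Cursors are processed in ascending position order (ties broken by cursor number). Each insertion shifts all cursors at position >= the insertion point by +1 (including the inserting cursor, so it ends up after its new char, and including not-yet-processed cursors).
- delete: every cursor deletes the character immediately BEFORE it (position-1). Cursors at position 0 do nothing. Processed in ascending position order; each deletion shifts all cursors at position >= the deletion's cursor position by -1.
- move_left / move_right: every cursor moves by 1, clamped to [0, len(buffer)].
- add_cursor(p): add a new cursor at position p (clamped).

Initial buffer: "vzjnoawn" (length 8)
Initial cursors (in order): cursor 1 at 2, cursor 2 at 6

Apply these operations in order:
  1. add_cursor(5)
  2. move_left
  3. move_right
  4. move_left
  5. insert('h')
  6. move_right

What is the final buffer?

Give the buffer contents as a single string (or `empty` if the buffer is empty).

After op 1 (add_cursor(5)): buffer="vzjnoawn" (len 8), cursors c1@2 c3@5 c2@6, authorship ........
After op 2 (move_left): buffer="vzjnoawn" (len 8), cursors c1@1 c3@4 c2@5, authorship ........
After op 3 (move_right): buffer="vzjnoawn" (len 8), cursors c1@2 c3@5 c2@6, authorship ........
After op 4 (move_left): buffer="vzjnoawn" (len 8), cursors c1@1 c3@4 c2@5, authorship ........
After op 5 (insert('h')): buffer="vhzjnhohawn" (len 11), cursors c1@2 c3@6 c2@8, authorship .1...3.2...
After op 6 (move_right): buffer="vhzjnhohawn" (len 11), cursors c1@3 c3@7 c2@9, authorship .1...3.2...

Answer: vhzjnhohawn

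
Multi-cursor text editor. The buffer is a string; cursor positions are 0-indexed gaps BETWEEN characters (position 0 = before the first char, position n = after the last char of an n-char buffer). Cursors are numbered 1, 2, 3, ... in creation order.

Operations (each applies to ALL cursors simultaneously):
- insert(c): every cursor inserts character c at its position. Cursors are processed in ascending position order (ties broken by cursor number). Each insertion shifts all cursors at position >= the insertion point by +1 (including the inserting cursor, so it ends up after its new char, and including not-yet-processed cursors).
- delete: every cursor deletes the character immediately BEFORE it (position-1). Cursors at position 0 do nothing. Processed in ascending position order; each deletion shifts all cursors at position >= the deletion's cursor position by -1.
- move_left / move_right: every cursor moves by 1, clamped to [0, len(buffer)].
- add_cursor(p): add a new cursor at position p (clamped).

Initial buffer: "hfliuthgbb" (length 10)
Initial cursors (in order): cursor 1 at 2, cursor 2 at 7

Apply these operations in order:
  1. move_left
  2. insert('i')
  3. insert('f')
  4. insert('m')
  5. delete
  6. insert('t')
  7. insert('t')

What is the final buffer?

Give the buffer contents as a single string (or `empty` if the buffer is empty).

Answer: hifttfliutiftthgbb

Derivation:
After op 1 (move_left): buffer="hfliuthgbb" (len 10), cursors c1@1 c2@6, authorship ..........
After op 2 (insert('i')): buffer="hifliutihgbb" (len 12), cursors c1@2 c2@8, authorship .1.....2....
After op 3 (insert('f')): buffer="hiffliutifhgbb" (len 14), cursors c1@3 c2@10, authorship .11.....22....
After op 4 (insert('m')): buffer="hifmfliutifmhgbb" (len 16), cursors c1@4 c2@12, authorship .111.....222....
After op 5 (delete): buffer="hiffliutifhgbb" (len 14), cursors c1@3 c2@10, authorship .11.....22....
After op 6 (insert('t')): buffer="hiftfliutifthgbb" (len 16), cursors c1@4 c2@12, authorship .111.....222....
After op 7 (insert('t')): buffer="hifttfliutiftthgbb" (len 18), cursors c1@5 c2@14, authorship .1111.....2222....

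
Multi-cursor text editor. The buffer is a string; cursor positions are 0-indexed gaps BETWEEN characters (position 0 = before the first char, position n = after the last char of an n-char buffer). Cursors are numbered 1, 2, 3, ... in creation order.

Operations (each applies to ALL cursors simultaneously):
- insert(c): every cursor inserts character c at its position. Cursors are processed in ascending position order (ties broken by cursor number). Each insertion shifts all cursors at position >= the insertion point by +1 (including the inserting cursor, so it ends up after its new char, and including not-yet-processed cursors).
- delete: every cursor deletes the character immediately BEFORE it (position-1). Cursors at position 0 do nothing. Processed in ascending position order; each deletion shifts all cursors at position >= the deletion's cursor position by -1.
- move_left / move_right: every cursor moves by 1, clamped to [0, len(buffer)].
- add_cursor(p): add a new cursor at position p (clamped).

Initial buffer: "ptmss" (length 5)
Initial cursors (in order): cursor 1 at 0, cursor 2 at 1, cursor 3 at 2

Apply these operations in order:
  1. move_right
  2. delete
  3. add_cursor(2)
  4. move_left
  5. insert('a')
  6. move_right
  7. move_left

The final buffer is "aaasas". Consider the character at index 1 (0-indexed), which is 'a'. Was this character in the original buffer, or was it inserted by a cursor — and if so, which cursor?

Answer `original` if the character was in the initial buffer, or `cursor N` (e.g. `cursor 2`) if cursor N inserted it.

Answer: cursor 2

Derivation:
After op 1 (move_right): buffer="ptmss" (len 5), cursors c1@1 c2@2 c3@3, authorship .....
After op 2 (delete): buffer="ss" (len 2), cursors c1@0 c2@0 c3@0, authorship ..
After op 3 (add_cursor(2)): buffer="ss" (len 2), cursors c1@0 c2@0 c3@0 c4@2, authorship ..
After op 4 (move_left): buffer="ss" (len 2), cursors c1@0 c2@0 c3@0 c4@1, authorship ..
After op 5 (insert('a')): buffer="aaasas" (len 6), cursors c1@3 c2@3 c3@3 c4@5, authorship 123.4.
After op 6 (move_right): buffer="aaasas" (len 6), cursors c1@4 c2@4 c3@4 c4@6, authorship 123.4.
After op 7 (move_left): buffer="aaasas" (len 6), cursors c1@3 c2@3 c3@3 c4@5, authorship 123.4.
Authorship (.=original, N=cursor N): 1 2 3 . 4 .
Index 1: author = 2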